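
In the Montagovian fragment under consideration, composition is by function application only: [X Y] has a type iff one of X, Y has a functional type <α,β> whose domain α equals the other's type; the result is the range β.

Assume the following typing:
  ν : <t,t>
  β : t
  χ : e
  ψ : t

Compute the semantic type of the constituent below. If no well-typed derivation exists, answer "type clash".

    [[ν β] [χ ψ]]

type clash

[ν β]: <t,t> applied to t yields t.
At [χ ψ]: neither e nor t can take the other as argument; the node is ill-typed.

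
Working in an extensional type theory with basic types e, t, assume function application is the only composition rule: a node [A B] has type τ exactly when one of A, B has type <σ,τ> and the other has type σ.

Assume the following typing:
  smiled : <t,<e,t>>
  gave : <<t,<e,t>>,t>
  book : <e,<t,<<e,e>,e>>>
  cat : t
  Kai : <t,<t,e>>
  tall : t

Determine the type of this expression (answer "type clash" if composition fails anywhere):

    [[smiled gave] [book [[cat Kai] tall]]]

<<e,e>,e>

[smiled gave]: gave is <<t,<e,t>>,t>, smiled is <t,<e,t>>; result t.
[cat Kai]: Kai is <t,<t,e>>, cat is t; result <t,e>.
[[cat Kai] tall]: [cat Kai] is <t,e>, tall is t; result e.
[book [[cat Kai] tall]]: book is <e,<t,<<e,e>,e>>>, [[cat Kai] tall] is e; result <t,<<e,e>,e>>.
[[smiled gave] [book [[cat Kai] tall]]]: [book [[cat Kai] tall]] is <t,<<e,e>,e>>, [smiled gave] is t; result <<e,e>,e>.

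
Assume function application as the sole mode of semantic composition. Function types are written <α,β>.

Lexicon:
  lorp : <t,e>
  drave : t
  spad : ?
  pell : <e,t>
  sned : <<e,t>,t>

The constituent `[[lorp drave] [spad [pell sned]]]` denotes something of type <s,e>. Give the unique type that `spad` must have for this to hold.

<t,<e,<s,e>>>

For [[lorp drave] [spad [pell sned]]] to have type <s,e> with [lorp drave] of type e, [spad [pell sned]] must be the function: [spad [pell sned]] : <e,<s,e>>.
For [spad [pell sned]] to have type <e,<s,e>> with [pell sned] of type t, spad must be the function: spad : <t,<e,<s,e>>>.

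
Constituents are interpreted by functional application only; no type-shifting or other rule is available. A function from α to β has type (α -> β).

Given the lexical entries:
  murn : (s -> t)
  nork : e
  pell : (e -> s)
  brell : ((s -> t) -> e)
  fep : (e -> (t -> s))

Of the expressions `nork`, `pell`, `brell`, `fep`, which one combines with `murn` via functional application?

brell

nork : e — does not combine with murn.
pell : (e -> s) — does not combine with murn.
brell — combines: brell : ((s -> t) -> e) takes murn : (s -> t) as argument, giving e.
fep : (e -> (t -> s)) — does not combine with murn.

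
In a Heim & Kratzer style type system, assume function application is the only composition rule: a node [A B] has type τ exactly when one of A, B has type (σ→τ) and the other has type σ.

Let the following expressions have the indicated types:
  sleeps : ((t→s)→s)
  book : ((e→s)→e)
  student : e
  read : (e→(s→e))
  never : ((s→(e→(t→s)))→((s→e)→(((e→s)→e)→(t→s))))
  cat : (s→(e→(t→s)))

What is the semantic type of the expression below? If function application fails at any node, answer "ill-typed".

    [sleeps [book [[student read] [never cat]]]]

s

[student read]: read is (e→(s→e)), student is e; result (s→e).
[never cat]: never is ((s→(e→(t→s)))→((s→e)→(((e→s)→e)→(t→s)))), cat is (s→(e→(t→s))); result ((s→e)→(((e→s)→e)→(t→s))).
[[student read] [never cat]]: [never cat] is ((s→e)→(((e→s)→e)→(t→s))), [student read] is (s→e); result (((e→s)→e)→(t→s)).
[book [[student read] [never cat]]]: [[student read] [never cat]] is (((e→s)→e)→(t→s)), book is ((e→s)→e); result (t→s).
[sleeps [book [[student read] [never cat]]]]: sleeps is ((t→s)→s), [book [[student read] [never cat]]] is (t→s); result s.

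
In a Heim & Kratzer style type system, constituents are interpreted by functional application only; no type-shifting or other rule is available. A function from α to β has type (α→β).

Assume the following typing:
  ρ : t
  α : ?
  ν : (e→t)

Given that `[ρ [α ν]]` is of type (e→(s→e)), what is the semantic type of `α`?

For [ρ [α ν]] to have type (e→(s→e)) with ρ of type t, [α ν] must be the function: [α ν] : (t→(e→(s→e))).
For [α ν] to have type (t→(e→(s→e))) with ν of type (e→t), α must be the function: α : ((e→t)→(t→(e→(s→e)))).

((e→t)→(t→(e→(s→e))))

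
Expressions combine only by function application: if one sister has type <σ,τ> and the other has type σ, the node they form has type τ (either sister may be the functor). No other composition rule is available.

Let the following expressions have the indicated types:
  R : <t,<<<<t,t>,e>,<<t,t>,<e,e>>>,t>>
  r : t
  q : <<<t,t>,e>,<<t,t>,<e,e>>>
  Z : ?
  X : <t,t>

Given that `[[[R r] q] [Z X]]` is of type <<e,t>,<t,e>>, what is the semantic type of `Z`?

<<t,t>,<t,<<e,t>,<t,e>>>>

At [[[R r] q] [Z X]] (required: <<e,t>,<t,e>>): [[R r] q] is t, which is not a function with range <<e,t>,<t,e>>; hence [Z X] is the functor — type <t,<<e,t>,<t,e>>>.
At [Z X] (required: <t,<<e,t>,<t,e>>>): X is <t,t>, which is not a function with range <t,<<e,t>,<t,e>>>; hence Z is the functor — type <<t,t>,<t,<<e,t>,<t,e>>>>.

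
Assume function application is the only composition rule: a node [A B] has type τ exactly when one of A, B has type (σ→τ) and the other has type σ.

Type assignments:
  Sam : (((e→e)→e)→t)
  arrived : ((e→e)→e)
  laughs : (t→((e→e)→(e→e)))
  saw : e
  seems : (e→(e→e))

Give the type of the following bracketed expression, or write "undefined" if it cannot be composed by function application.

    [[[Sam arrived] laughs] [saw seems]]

[Sam arrived] — Sam of type (((e→e)→e)→t) combines with arrived of type ((e→e)→e): type t.
[[Sam arrived] laughs] — laughs of type (t→((e→e)→(e→e))) combines with [Sam arrived] of type t: type ((e→e)→(e→e)).
[saw seems] — seems of type (e→(e→e)) combines with saw of type e: type (e→e).
[[[Sam arrived] laughs] [saw seems]] — [[Sam arrived] laughs] of type ((e→e)→(e→e)) combines with [saw seems] of type (e→e): type (e→e).

(e→e)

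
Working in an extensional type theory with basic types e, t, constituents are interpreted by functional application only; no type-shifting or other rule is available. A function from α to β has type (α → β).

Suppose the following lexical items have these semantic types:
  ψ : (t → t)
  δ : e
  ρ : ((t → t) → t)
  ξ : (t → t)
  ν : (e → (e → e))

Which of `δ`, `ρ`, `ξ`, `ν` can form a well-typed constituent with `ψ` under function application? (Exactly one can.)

ρ

δ : e — neither side's domain matches the other.
ρ — combines: ρ : ((t → t) → t) takes ψ : (t → t) as argument, giving t.
ξ : (t → t) — neither side's domain matches the other.
ν : (e → (e → e)) — neither side's domain matches the other.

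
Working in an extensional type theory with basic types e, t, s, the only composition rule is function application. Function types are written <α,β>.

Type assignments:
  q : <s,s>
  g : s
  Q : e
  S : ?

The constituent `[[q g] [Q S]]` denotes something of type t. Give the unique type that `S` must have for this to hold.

[[q g] [Q S]] is required to be t. [q g] : s cannot yield t as functor, so [Q S] : <s,t>.
[Q S] is required to be <s,t>. Q : e cannot yield <s,t> as functor, so S : <e,<s,t>>.

<e,<s,t>>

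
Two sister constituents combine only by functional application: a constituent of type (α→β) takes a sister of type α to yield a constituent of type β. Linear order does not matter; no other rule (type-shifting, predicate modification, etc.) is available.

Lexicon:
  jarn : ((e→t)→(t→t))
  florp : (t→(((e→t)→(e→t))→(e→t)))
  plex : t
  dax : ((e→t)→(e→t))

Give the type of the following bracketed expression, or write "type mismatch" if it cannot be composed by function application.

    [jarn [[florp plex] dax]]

[florp plex]: florp is (t→(((e→t)→(e→t))→(e→t))), plex is t; result (((e→t)→(e→t))→(e→t)).
[[florp plex] dax]: [florp plex] is (((e→t)→(e→t))→(e→t)), dax is ((e→t)→(e→t)); result (e→t).
[jarn [[florp plex] dax]]: jarn is ((e→t)→(t→t)), [[florp plex] dax] is (e→t); result (t→t).

(t→t)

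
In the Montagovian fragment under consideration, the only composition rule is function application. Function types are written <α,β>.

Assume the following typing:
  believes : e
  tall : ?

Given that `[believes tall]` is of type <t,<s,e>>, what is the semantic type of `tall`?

<e,<t,<s,e>>>

[believes tall] is required to be <t,<s,e>>. believes : e cannot yield <t,<s,e>> as functor, so tall : <e,<t,<s,e>>>.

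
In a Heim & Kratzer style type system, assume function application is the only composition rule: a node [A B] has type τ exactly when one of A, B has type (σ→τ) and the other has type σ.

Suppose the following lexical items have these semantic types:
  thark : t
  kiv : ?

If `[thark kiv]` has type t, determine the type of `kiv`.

[thark kiv] must have type t. The sister thark has type t; that is not a function onto t, so kiv must be the functor, of type (t→t).

(t→t)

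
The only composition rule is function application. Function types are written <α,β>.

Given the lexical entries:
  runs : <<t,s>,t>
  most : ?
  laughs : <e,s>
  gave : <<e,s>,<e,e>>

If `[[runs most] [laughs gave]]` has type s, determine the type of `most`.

For [[runs most] [laughs gave]] to have type s with [laughs gave] of type <e,e>, [runs most] must be the function: [runs most] : <<e,e>,s>.
For [runs most] to have type <<e,e>,s> with runs of type <<t,s>,t>, most must be the function: most : <<<t,s>,t>,<<e,e>,s>>.

<<<t,s>,t>,<<e,e>,s>>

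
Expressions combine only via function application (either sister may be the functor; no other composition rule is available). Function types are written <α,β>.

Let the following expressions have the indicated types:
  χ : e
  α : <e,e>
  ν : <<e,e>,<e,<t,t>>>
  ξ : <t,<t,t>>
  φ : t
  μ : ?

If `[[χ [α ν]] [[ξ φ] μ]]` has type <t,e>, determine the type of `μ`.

For [[χ [α ν]] [[ξ φ] μ]] to have type <t,e> with [χ [α ν]] of type <t,t>, [[ξ φ] μ] must be the function: [[ξ φ] μ] : <<t,t>,<t,e>>.
For [[ξ φ] μ] to have type <<t,t>,<t,e>> with [ξ φ] of type <t,t>, μ must be the function: μ : <<t,t>,<<t,t>,<t,e>>>.

<<t,t>,<<t,t>,<t,e>>>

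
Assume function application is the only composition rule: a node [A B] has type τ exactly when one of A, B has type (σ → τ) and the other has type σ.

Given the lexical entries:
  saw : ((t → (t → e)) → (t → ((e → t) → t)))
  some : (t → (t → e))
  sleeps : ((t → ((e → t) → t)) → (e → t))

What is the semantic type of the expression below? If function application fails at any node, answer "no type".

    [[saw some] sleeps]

[saw some]: functor saw : ((t → (t → e)) → (t → ((e → t) → t))), argument some : (t → (t → e)); result (t → ((e → t) → t)).
[[saw some] sleeps]: functor sleeps : ((t → ((e → t) → t)) → (e → t)), argument [saw some] : (t → ((e → t) → t)); result (e → t).

(e → t)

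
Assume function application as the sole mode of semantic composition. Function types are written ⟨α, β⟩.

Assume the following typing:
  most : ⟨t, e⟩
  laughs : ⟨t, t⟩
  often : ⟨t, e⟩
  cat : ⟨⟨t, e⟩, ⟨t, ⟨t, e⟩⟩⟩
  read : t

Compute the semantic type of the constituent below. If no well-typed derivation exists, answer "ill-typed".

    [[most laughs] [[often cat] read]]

ill-typed

[most laughs]: ⟨t, e⟩ and ⟨t, t⟩ cannot combine by function application — type clash.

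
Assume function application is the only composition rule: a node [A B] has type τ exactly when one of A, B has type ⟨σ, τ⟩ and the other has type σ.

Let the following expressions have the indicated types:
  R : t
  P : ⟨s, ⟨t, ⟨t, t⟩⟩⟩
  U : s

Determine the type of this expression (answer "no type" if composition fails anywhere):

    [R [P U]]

⟨t, t⟩

[P U]: ⟨s, ⟨t, ⟨t, t⟩⟩⟩ applied to s yields ⟨t, ⟨t, t⟩⟩.
[R [P U]]: ⟨t, ⟨t, t⟩⟩ applied to t yields ⟨t, t⟩.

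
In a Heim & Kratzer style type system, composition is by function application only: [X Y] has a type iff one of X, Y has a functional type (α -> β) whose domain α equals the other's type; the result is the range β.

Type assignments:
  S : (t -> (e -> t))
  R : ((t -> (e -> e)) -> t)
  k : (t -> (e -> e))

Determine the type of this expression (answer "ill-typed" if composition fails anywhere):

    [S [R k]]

At [R k], R : ((t -> (e -> e)) -> t) takes k : (t -> (e -> e)), giving t.
At [S [R k]], S : (t -> (e -> t)) takes [R k] : t, giving (e -> t).

(e -> t)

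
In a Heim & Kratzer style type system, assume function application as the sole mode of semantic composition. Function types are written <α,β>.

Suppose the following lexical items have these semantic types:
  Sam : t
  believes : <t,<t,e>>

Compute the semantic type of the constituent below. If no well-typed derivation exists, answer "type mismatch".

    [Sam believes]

<t,e>

At [Sam believes], believes : <t,<t,e>> takes Sam : t, giving <t,e>.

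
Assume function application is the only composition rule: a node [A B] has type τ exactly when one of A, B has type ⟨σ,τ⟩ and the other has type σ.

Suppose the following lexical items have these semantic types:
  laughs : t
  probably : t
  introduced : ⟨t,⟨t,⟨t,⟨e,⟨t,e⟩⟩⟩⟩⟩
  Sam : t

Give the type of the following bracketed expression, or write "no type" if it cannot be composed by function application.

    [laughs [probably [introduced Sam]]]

[introduced Sam]: ⟨t,⟨t,⟨t,⟨e,⟨t,e⟩⟩⟩⟩⟩ applied to t yields ⟨t,⟨t,⟨e,⟨t,e⟩⟩⟩⟩.
[probably [introduced Sam]]: ⟨t,⟨t,⟨e,⟨t,e⟩⟩⟩⟩ applied to t yields ⟨t,⟨e,⟨t,e⟩⟩⟩.
[laughs [probably [introduced Sam]]]: ⟨t,⟨e,⟨t,e⟩⟩⟩ applied to t yields ⟨e,⟨t,e⟩⟩.

⟨e,⟨t,e⟩⟩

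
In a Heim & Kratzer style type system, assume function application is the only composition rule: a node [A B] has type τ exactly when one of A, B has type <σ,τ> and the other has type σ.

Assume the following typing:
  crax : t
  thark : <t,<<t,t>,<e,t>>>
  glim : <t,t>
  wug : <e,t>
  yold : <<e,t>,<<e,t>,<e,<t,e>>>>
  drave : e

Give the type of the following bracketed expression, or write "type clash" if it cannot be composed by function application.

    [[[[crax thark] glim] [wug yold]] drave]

[crax thark]: thark is <t,<<t,t>,<e,t>>>, crax is t; result <<t,t>,<e,t>>.
[[crax thark] glim]: [crax thark] is <<t,t>,<e,t>>, glim is <t,t>; result <e,t>.
[wug yold]: yold is <<e,t>,<<e,t>,<e,<t,e>>>>, wug is <e,t>; result <<e,t>,<e,<t,e>>>.
[[[crax thark] glim] [wug yold]]: [wug yold] is <<e,t>,<e,<t,e>>>, [[crax thark] glim] is <e,t>; result <e,<t,e>>.
[[[[crax thark] glim] [wug yold]] drave]: [[[crax thark] glim] [wug yold]] is <e,<t,e>>, drave is e; result <t,e>.

<t,e>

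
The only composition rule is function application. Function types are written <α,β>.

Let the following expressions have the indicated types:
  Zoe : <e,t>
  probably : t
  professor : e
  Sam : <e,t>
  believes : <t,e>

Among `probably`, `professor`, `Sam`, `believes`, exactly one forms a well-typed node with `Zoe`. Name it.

professor

probably : t — no; Zoe wants e, and probably wants nothing (atomic).
professor — combines: Zoe : <e,t> takes professor : e as argument, giving t.
Sam : <e,t> — no; Zoe wants e, and Sam wants e.
believes : <t,e> — no; Zoe wants e, and believes wants t.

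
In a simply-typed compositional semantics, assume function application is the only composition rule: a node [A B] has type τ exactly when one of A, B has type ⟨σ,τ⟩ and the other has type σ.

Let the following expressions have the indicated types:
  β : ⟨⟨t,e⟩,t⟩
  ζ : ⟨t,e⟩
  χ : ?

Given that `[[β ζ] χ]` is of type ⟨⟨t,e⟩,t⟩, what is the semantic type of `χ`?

For [[β ζ] χ] to have type ⟨⟨t,e⟩,t⟩ with [β ζ] of type t, χ must be the function: χ : ⟨t,⟨⟨t,e⟩,t⟩⟩.

⟨t,⟨⟨t,e⟩,t⟩⟩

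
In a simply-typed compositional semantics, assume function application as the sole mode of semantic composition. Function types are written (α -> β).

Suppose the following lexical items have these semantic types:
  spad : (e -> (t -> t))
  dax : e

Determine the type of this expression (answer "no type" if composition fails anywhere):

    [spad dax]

(t -> t)

[spad dax]: (e -> (t -> t)) applied to e yields (t -> t).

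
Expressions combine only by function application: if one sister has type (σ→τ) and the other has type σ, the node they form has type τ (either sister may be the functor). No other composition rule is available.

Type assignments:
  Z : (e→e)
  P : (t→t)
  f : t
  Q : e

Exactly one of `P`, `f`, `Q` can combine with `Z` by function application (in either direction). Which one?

P : (t→t) — no; Z wants e, and P wants t.
f : t — no; Z wants e, and f wants nothing (atomic).
Q — combines: Z : (e→e) takes Q : e as argument, giving e.

Q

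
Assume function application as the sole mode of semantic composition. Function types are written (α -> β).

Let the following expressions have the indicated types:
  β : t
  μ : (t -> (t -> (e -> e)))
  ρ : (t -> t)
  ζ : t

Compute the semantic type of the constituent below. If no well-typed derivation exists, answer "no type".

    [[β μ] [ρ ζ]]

(e -> e)

[β μ] — μ of type (t -> (t -> (e -> e))) combines with β of type t: type (t -> (e -> e)).
[ρ ζ] — ρ of type (t -> t) combines with ζ of type t: type t.
[[β μ] [ρ ζ]] — [β μ] of type (t -> (e -> e)) combines with [ρ ζ] of type t: type (e -> e).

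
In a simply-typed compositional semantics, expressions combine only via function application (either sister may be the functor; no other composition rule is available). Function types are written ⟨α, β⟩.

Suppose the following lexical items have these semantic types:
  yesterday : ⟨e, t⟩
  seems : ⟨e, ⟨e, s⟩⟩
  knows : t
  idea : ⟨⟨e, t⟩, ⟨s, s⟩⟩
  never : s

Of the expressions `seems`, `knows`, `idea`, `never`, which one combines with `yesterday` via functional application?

idea

seems : ⟨e, ⟨e, s⟩⟩ — yesterday needs e; seems needs e; neither fits.
knows : t — yesterday needs e; knows needs nothing (atomic); neither fits.
idea — combines: idea : ⟨⟨e, t⟩, ⟨s, s⟩⟩ takes yesterday : ⟨e, t⟩ as argument, giving ⟨s, s⟩.
never : s — yesterday needs e; never needs nothing (atomic); neither fits.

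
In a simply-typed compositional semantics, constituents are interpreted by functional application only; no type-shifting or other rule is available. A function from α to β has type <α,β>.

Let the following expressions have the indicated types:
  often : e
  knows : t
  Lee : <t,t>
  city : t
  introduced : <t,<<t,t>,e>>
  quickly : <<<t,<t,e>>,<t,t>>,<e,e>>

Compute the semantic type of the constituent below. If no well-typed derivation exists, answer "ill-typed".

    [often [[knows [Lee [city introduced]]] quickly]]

ill-typed

[city introduced]: functor introduced : <t,<<t,t>,e>>, argument city : t; result <<t,t>,e>.
[Lee [city introduced]]: functor [city introduced] : <<t,t>,e>, argument Lee : <t,t>; result e.
[knows [Lee [city introduced]]]: t and e cannot combine by function application — type clash.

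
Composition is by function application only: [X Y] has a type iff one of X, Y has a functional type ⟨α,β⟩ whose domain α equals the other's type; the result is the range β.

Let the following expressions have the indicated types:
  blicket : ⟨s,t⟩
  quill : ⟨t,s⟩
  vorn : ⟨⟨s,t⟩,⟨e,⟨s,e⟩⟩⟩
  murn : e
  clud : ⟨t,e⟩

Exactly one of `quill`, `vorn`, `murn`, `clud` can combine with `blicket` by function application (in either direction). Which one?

vorn

quill : ⟨t,s⟩ — neither side's domain matches the other.
vorn — combines: vorn : ⟨⟨s,t⟩,⟨e,⟨s,e⟩⟩⟩ takes blicket : ⟨s,t⟩ as argument, giving ⟨e,⟨s,e⟩⟩.
murn : e — neither side's domain matches the other.
clud : ⟨t,e⟩ — neither side's domain matches the other.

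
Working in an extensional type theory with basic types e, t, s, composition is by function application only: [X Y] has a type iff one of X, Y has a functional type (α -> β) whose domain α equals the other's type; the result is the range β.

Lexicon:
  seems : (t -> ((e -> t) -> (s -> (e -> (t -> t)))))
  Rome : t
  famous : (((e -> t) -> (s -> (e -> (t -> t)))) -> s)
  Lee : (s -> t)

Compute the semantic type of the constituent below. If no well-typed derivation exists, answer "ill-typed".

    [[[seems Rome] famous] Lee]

t

[seems Rome]: (t -> ((e -> t) -> (s -> (e -> (t -> t))))) applied to t yields ((e -> t) -> (s -> (e -> (t -> t)))).
[[seems Rome] famous]: (((e -> t) -> (s -> (e -> (t -> t)))) -> s) applied to ((e -> t) -> (s -> (e -> (t -> t)))) yields s.
[[[seems Rome] famous] Lee]: (s -> t) applied to s yields t.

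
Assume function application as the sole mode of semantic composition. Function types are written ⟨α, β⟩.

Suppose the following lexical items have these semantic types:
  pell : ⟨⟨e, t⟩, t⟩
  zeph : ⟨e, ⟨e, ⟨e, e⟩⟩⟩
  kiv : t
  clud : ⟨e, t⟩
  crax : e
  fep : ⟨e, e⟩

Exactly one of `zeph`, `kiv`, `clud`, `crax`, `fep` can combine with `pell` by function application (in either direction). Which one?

clud

zeph : ⟨e, ⟨e, ⟨e, e⟩⟩⟩ — does not combine with pell.
kiv : t — does not combine with pell.
clud — combines: pell : ⟨⟨e, t⟩, t⟩ takes clud : ⟨e, t⟩ as argument, giving t.
crax : e — does not combine with pell.
fep : ⟨e, e⟩ — does not combine with pell.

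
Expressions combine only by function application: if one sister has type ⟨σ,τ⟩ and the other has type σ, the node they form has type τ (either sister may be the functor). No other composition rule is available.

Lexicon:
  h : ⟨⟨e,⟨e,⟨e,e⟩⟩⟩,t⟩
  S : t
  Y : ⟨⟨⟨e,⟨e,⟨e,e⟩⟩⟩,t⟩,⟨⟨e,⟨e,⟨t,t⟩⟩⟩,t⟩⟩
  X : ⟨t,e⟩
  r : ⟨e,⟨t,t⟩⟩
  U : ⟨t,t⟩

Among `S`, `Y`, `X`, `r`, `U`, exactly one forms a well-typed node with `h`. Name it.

Y

S : t — no; h wants ⟨e,⟨e,⟨e,e⟩⟩⟩, and S wants nothing (atomic).
Y — combines: Y : ⟨⟨⟨e,⟨e,⟨e,e⟩⟩⟩,t⟩,⟨⟨e,⟨e,⟨t,t⟩⟩⟩,t⟩⟩ takes h : ⟨⟨e,⟨e,⟨e,e⟩⟩⟩,t⟩ as argument, giving ⟨⟨e,⟨e,⟨t,t⟩⟩⟩,t⟩.
X : ⟨t,e⟩ — no; h wants ⟨e,⟨e,⟨e,e⟩⟩⟩, and X wants t.
r : ⟨e,⟨t,t⟩⟩ — no; h wants ⟨e,⟨e,⟨e,e⟩⟩⟩, and r wants e.
U : ⟨t,t⟩ — no; h wants ⟨e,⟨e,⟨e,e⟩⟩⟩, and U wants t.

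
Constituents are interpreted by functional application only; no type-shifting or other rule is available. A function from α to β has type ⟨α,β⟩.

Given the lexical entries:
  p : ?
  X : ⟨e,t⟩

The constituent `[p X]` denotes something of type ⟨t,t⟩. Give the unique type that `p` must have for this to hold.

⟨⟨e,t⟩,⟨t,t⟩⟩

[p X] must have type ⟨t,t⟩. The sister X has type ⟨e,t⟩; that is not a function onto ⟨t,t⟩, so p must be the functor, of type ⟨⟨e,t⟩,⟨t,t⟩⟩.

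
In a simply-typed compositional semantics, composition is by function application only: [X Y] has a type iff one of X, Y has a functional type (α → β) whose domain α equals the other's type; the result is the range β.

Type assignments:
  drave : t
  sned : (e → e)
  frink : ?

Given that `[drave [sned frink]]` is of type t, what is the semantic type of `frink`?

For [drave [sned frink]] to have type t with drave of type t, [sned frink] must be the function: [sned frink] : (t → t).
For [sned frink] to have type (t → t) with sned of type (e → e), frink must be the function: frink : ((e → e) → (t → t)).

((e → e) → (t → t))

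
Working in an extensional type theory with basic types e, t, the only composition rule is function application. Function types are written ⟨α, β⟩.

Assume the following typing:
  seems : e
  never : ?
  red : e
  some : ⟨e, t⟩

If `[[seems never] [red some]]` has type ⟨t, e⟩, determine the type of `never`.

⟨e, ⟨t, ⟨t, e⟩⟩⟩

[[seems never] [red some]] must have type ⟨t, e⟩. The sister [red some] has type t; that is not a function onto ⟨t, e⟩, so [seems never] must be the functor, of type ⟨t, ⟨t, e⟩⟩.
[seems never] must have type ⟨t, ⟨t, e⟩⟩. The sister seems has type e; that is not a function onto ⟨t, ⟨t, e⟩⟩, so never must be the functor, of type ⟨e, ⟨t, ⟨t, e⟩⟩⟩.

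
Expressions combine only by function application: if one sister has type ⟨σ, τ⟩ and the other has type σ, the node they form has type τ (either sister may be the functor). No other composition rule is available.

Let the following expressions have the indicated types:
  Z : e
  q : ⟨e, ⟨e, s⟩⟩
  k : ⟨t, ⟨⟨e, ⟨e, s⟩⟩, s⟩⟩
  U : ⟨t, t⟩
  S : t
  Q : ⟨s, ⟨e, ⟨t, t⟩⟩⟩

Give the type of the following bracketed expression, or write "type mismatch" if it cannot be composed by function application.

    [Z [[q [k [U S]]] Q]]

[U S] — U of type ⟨t, t⟩ combines with S of type t: type t.
[k [U S]] — k of type ⟨t, ⟨⟨e, ⟨e, s⟩⟩, s⟩⟩ combines with [U S] of type t: type ⟨⟨e, ⟨e, s⟩⟩, s⟩.
[q [k [U S]]] — [k [U S]] of type ⟨⟨e, ⟨e, s⟩⟩, s⟩ combines with q of type ⟨e, ⟨e, s⟩⟩: type s.
[[q [k [U S]]] Q] — Q of type ⟨s, ⟨e, ⟨t, t⟩⟩⟩ combines with [q [k [U S]]] of type s: type ⟨e, ⟨t, t⟩⟩.
[Z [[q [k [U S]]] Q]] — [[q [k [U S]]] Q] of type ⟨e, ⟨t, t⟩⟩ combines with Z of type e: type ⟨t, t⟩.

⟨t, t⟩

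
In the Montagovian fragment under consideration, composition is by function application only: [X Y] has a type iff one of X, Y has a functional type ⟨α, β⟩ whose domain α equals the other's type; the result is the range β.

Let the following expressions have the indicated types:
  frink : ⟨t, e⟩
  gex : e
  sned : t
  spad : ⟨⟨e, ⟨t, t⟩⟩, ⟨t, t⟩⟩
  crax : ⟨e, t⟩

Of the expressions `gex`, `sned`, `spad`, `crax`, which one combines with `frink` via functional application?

gex : e — does not combine with frink.
sned — combines: frink : ⟨t, e⟩ takes sned : t as argument, giving e.
spad : ⟨⟨e, ⟨t, t⟩⟩, ⟨t, t⟩⟩ — does not combine with frink.
crax : ⟨e, t⟩ — does not combine with frink.

sned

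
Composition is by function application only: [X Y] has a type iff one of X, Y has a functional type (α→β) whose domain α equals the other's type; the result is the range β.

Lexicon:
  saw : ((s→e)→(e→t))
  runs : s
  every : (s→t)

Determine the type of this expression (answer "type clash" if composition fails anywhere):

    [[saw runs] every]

[saw runs]: ((s→e)→(e→t)) with s — neither is a function whose domain matches the other; composition fails here.

type clash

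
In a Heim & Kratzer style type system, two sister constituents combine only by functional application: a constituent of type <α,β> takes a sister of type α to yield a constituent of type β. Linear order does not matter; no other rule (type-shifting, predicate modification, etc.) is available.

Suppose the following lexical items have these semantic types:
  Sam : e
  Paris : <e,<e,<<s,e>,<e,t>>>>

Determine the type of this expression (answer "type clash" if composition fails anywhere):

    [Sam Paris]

[Sam Paris]: <e,<e,<<s,e>,<e,t>>>> applied to e yields <e,<<s,e>,<e,t>>>.

<e,<<s,e>,<e,t>>>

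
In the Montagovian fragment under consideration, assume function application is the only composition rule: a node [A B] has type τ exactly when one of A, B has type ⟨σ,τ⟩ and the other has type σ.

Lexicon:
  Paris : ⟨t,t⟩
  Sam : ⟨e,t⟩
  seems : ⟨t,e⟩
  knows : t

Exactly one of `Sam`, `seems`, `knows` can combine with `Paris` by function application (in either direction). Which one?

knows

Sam : ⟨e,t⟩ — does not combine with Paris.
seems : ⟨t,e⟩ — does not combine with Paris.
knows — combines: Paris : ⟨t,t⟩ takes knows : t as argument, giving t.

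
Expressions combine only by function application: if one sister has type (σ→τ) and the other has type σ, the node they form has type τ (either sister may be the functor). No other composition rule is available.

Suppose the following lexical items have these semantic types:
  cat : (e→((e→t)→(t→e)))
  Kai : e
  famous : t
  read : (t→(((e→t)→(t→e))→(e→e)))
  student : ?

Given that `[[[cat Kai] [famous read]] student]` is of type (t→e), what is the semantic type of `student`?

((e→e)→(t→e))

For [[[cat Kai] [famous read]] student] to have type (t→e) with [[cat Kai] [famous read]] of type (e→e), student must be the function: student : ((e→e)→(t→e)).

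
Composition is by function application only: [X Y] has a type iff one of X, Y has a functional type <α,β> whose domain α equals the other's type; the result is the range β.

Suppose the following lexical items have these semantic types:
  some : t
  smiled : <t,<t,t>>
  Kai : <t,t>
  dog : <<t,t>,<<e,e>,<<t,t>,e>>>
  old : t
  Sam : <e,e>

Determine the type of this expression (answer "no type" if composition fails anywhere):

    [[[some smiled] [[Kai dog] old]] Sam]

[some smiled]: <t,<t,t>> applied to t yields <t,t>.
[Kai dog]: <<t,t>,<<e,e>,<<t,t>,e>>> applied to <t,t> yields <<e,e>,<<t,t>,e>>.
At [[Kai dog] old]: neither <<e,e>,<<t,t>,e>> nor t can take the other as argument; the node is ill-typed.

no type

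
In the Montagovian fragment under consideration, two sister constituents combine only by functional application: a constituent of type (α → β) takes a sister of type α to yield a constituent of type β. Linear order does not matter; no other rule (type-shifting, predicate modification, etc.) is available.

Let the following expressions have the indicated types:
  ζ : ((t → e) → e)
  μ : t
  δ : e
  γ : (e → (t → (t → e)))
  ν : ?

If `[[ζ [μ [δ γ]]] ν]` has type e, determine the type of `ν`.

At [[ζ [μ [δ γ]]] ν] (required: e): [ζ [μ [δ γ]]] is e, which is not a function with range e; hence ν is the functor — type (e → e).

(e → e)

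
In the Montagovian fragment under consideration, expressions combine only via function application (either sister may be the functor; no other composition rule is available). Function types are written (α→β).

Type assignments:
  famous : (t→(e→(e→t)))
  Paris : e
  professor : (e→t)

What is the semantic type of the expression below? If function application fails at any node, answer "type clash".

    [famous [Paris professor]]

(e→(e→t))

[Paris professor]: functor professor : (e→t), argument Paris : e; result t.
[famous [Paris professor]]: functor famous : (t→(e→(e→t))), argument [Paris professor] : t; result (e→(e→t)).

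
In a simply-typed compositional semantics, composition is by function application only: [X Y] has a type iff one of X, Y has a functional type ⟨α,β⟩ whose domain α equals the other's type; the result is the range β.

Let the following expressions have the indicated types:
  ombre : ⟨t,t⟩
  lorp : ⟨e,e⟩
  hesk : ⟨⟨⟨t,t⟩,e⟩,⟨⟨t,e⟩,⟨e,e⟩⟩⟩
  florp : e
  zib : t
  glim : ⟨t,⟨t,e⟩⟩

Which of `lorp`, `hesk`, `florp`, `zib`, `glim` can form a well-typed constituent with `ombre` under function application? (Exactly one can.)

lorp : ⟨e,e⟩ — no; ombre wants t, and lorp wants e.
hesk : ⟨⟨⟨t,t⟩,e⟩,⟨⟨t,e⟩,⟨e,e⟩⟩⟩ — no; ombre wants t, and hesk wants ⟨⟨t,t⟩,e⟩.
florp : e — no; ombre wants t, and florp wants nothing (atomic).
zib — combines: ombre : ⟨t,t⟩ takes zib : t as argument, giving t.
glim : ⟨t,⟨t,e⟩⟩ — no; ombre wants t, and glim wants t.

zib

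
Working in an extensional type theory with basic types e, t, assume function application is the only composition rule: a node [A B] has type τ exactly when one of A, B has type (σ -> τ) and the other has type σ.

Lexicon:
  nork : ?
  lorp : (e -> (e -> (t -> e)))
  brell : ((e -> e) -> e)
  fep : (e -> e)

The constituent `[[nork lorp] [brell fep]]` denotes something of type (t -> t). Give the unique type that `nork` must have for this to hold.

[[nork lorp] [brell fep]] is required to be (t -> t). [brell fep] : e cannot yield (t -> t) as functor, so [nork lorp] : (e -> (t -> t)).
[nork lorp] is required to be (e -> (t -> t)). lorp : (e -> (e -> (t -> e))) cannot yield (e -> (t -> t)) as functor, so nork : ((e -> (e -> (t -> e))) -> (e -> (t -> t))).

((e -> (e -> (t -> e))) -> (e -> (t -> t)))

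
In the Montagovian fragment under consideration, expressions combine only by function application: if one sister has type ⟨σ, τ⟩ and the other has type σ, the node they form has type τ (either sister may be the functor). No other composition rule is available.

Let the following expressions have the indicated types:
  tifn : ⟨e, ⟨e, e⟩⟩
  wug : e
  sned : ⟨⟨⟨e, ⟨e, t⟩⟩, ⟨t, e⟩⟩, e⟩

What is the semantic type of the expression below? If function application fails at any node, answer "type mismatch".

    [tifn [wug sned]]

type mismatch

[wug sned]: e with ⟨⟨⟨e, ⟨e, t⟩⟩, ⟨t, e⟩⟩, e⟩ — neither is a function whose domain matches the other; composition fails here.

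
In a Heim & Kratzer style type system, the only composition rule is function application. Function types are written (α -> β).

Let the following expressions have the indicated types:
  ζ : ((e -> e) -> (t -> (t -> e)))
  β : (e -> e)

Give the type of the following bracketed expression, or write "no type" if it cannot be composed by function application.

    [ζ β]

At [ζ β], ζ : ((e -> e) -> (t -> (t -> e))) takes β : (e -> e), giving (t -> (t -> e)).

(t -> (t -> e))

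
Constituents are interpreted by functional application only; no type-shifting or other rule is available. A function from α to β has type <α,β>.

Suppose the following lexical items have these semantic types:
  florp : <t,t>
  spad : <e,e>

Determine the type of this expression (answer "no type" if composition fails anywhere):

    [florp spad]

no type

At [florp spad]: neither <t,t> nor <e,e> can take the other as argument; the node is ill-typed.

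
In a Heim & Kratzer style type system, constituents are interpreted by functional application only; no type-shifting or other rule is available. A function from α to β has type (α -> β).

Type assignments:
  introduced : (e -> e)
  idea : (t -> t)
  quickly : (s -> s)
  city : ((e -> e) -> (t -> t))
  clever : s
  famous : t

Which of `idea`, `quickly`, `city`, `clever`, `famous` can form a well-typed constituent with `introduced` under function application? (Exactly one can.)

idea : (t -> t) — introduced needs e; idea needs t; neither fits.
quickly : (s -> s) — introduced needs e; quickly needs s; neither fits.
city — combines: city : ((e -> e) -> (t -> t)) takes introduced : (e -> e) as argument, giving (t -> t).
clever : s — introduced needs e; clever needs nothing (atomic); neither fits.
famous : t — introduced needs e; famous needs nothing (atomic); neither fits.

city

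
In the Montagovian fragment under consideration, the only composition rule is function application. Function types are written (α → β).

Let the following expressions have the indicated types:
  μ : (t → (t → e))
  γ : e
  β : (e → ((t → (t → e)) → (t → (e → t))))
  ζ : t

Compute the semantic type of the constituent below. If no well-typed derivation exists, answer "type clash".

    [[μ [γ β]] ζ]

[γ β]: β is (e → ((t → (t → e)) → (t → (e → t)))), γ is e; result ((t → (t → e)) → (t → (e → t))).
[μ [γ β]]: [γ β] is ((t → (t → e)) → (t → (e → t))), μ is (t → (t → e)); result (t → (e → t)).
[[μ [γ β]] ζ]: [μ [γ β]] is (t → (e → t)), ζ is t; result (e → t).

(e → t)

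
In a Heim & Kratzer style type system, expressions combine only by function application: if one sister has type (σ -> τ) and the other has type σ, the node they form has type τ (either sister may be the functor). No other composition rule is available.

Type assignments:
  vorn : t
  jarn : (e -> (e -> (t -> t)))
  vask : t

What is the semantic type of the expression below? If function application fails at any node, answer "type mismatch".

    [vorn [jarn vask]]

type mismatch

At [jarn vask]: neither (e -> (e -> (t -> t))) nor t can take the other as argument; the node is ill-typed.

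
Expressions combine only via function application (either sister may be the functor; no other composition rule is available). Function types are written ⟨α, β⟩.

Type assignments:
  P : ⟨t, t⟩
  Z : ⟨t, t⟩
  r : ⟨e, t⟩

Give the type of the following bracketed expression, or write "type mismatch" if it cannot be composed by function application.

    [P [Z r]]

type mismatch

[Z r]: ⟨t, t⟩ with ⟨e, t⟩ — neither is a function whose domain matches the other; composition fails here.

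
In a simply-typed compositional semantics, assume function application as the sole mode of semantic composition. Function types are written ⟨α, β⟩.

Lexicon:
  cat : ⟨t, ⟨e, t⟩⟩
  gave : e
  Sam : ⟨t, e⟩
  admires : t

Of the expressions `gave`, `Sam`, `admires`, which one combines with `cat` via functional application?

admires

gave : e — no; cat wants t, and gave wants nothing (atomic).
Sam : ⟨t, e⟩ — no; cat wants t, and Sam wants t.
admires — combines: cat : ⟨t, ⟨e, t⟩⟩ takes admires : t as argument, giving ⟨e, t⟩.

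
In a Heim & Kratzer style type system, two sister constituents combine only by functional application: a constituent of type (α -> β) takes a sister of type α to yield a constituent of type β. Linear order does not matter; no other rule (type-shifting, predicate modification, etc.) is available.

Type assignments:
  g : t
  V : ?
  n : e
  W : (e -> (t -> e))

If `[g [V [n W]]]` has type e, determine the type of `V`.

((t -> e) -> (t -> e))

[g [V [n W]]] must have type e. The sister g has type t; that is not a function onto e, so [V [n W]] must be the functor, of type (t -> e).
[V [n W]] must have type (t -> e). The sister [n W] has type (t -> e); that is not a function onto (t -> e), so V must be the functor, of type ((t -> e) -> (t -> e)).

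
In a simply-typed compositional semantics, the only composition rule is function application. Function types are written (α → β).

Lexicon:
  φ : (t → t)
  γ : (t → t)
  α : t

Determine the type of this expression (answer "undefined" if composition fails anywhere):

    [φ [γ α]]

t

[γ α]: (t → t) applied to t yields t.
[φ [γ α]]: (t → t) applied to t yields t.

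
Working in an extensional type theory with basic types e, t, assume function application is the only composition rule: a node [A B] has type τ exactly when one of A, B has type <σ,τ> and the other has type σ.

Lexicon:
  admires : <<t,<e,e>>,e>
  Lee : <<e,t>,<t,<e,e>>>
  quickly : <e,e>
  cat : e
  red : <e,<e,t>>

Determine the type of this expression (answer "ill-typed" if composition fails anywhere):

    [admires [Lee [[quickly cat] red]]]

e

[quickly cat]: functor quickly : <e,e>, argument cat : e; result e.
[[quickly cat] red]: functor red : <e,<e,t>>, argument [quickly cat] : e; result <e,t>.
[Lee [[quickly cat] red]]: functor Lee : <<e,t>,<t,<e,e>>>, argument [[quickly cat] red] : <e,t>; result <t,<e,e>>.
[admires [Lee [[quickly cat] red]]]: functor admires : <<t,<e,e>>,e>, argument [Lee [[quickly cat] red]] : <t,<e,e>>; result e.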